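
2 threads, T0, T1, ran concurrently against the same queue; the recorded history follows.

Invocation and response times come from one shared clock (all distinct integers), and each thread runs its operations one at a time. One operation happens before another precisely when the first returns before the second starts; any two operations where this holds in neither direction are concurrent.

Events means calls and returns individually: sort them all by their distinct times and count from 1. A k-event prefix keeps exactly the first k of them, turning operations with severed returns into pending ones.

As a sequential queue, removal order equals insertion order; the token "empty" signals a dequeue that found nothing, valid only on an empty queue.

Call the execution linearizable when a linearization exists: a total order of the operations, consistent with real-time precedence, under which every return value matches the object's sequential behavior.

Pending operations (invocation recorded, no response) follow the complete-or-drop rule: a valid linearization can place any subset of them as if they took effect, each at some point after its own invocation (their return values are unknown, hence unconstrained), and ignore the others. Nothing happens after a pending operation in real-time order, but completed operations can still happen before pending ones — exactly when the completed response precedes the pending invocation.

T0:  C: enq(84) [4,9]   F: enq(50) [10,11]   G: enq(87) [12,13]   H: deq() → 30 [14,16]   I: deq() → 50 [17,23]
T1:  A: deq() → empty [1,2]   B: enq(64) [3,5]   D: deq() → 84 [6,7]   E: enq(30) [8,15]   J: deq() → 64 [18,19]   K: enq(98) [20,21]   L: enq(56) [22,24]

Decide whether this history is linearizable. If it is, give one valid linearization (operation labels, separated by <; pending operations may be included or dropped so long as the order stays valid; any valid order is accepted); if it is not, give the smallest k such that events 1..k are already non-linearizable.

not linearizable — minimal violating prefix: 16 events

already the first 16 events (up to H's response at time 16) admit no linearization; the first 15 still do
checked exhaustively: 13 real-time-consistent orders of 8 completed operations, zero legal queue replays
for example A, B, C, D, E, F, G, H fails at step 4: D deq() → 84 is not legal there
for example A, B, C, D, F, E, G, H fails at step 4: D deq() → 84 is not legal there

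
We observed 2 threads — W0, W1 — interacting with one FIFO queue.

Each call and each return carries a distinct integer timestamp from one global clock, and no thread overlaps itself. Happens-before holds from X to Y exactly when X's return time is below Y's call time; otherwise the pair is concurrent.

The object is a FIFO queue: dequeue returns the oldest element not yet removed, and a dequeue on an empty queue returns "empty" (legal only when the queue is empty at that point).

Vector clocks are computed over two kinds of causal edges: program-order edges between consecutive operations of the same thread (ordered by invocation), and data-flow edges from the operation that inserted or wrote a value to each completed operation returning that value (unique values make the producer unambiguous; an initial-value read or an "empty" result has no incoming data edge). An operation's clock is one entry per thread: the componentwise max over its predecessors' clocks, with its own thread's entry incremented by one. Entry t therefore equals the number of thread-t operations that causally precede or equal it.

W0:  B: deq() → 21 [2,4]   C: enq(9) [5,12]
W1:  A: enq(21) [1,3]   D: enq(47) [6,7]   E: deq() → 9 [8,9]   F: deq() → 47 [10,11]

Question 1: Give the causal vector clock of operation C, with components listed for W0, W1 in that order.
A (invocation 1): nothing precedes it; W1's component alone gives (0, 1)
VC(D, invoked at 6): max of VC(A)=(0, 1), then +1 on thread W1 → (0, 2)
VC(B, invoked at 2): max of VC(A)=(0, 1), then +1 on thread W0 → (1, 1)
VC(C, invoked at 5): max of VC(B)=(1, 1), then +1 on thread W0 → (2, 1)
VC(E, invoked at 8): max of VC(C)=(2, 1), VC(D)=(0, 2), then +1 on thread W1 → (2, 3)
VC(F, invoked at 10): max of VC(D)=(0, 2), VC(E)=(2, 3), then +1 on thread W1 → (2, 4)
target: VC(C) = (2, 1)

(2, 1)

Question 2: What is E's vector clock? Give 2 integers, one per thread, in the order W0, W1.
root op A, invoked 1: fresh clock plus W1's own tick → (0, 1)
D (invocation 6): componentwise max over VC(A)=(0, 1), +1 at W1, giving (0, 2)
B (invocation 2): componentwise max over VC(A)=(0, 1), +1 at W0, giving (1, 1)
C (invocation 5): componentwise max over VC(B)=(1, 1), +1 at W0, giving (2, 1)
E (invocation 8): componentwise max over VC(C)=(2, 1), VC(D)=(0, 2), +1 at W1, giving (2, 3)
F (invocation 10): componentwise max over VC(D)=(0, 2), VC(E)=(2, 3), +1 at W1, giving (2, 4)
target: VC(E) = (2, 3)

(2, 3)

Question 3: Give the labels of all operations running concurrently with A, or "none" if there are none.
concurrent with A ([1,3]): every op whose interval crosses 1..3
B [2,4]: concurrent
C [5,12]: after
D [6,7]: after
E [8,9]: after
F [10,11]: after

B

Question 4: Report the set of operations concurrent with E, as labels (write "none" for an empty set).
E spans [8,9]: anything still running between times 8 and 9 counts as concurrent
A [1,3]: before
B [2,4]: before
C [5,12]: concurrent
D [6,7]: before
F [10,11]: after

C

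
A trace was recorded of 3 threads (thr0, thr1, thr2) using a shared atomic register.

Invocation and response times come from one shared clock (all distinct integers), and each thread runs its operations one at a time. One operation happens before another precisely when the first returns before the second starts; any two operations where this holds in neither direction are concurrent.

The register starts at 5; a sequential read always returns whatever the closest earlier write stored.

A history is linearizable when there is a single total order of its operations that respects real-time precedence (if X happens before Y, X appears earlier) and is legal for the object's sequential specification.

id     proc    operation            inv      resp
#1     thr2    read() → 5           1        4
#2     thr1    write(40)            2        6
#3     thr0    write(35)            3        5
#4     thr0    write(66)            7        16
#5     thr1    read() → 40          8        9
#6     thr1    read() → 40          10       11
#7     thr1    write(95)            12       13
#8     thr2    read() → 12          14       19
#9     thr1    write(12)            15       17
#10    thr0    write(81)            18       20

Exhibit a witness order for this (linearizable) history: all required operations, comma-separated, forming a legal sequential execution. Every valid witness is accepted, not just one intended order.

step 1: #1 read() → 5 — value 5
step 2: #3 write(35) — value 35
step 3: #2 write(40) — value 40
step 4: #5 read() → 40 — value 40
step 5: #6 read() → 40 — value 40
step 6: #4 write(66) — value 66
step 7: #7 write(95) — value 95
step 8: #9 write(12) — value 12
step 9: #8 read() → 12 — value 12
step 10: #10 write(81) — value 81

#1, #3, #2, #5, #6, #4, #7, #9, #8, #10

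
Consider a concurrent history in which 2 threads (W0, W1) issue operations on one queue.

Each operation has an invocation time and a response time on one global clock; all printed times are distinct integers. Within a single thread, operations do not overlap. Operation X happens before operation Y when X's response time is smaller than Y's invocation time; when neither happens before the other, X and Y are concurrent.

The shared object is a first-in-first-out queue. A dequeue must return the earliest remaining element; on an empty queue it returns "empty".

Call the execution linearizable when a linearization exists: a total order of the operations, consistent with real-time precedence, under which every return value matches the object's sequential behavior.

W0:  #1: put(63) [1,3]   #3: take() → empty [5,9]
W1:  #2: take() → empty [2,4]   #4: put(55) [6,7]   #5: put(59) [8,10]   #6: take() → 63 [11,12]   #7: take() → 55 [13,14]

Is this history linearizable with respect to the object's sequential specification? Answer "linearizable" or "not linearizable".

not linearizable

already the first 9 events (up to #3's response at time 9) admit no linearization; the first 8 still do
4 orders of the 4 completed queue ops respect real time; none is legal
no escape via the 1 pending operation (#5): every completion choice fails
e.g. #1, #2, #3, #4 (pending dropped): illegal at step 2, since #2 take() → empty cannot apply there
e.g. #1, #2, #4, #3 (pending dropped): illegal at step 2, since #2 take() → empty cannot apply there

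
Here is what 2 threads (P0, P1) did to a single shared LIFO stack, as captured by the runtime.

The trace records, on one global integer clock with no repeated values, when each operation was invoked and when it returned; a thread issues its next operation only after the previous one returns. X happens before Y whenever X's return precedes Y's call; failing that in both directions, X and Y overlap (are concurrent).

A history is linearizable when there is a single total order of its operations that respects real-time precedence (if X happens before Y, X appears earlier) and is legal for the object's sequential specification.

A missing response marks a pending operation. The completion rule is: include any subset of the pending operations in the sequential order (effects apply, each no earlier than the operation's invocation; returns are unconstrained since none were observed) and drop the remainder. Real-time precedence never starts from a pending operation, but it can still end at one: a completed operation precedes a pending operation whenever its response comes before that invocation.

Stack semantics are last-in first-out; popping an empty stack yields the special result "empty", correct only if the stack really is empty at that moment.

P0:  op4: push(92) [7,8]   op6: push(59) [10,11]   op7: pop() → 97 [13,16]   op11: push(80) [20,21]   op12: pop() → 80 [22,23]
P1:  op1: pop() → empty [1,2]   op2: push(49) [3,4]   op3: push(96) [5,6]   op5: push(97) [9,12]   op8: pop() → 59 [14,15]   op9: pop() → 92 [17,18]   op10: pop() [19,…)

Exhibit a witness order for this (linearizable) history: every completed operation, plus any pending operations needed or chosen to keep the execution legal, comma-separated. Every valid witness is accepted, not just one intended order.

after step 1 (op1 pop() → empty): stack <>
after step 2 (op2 push(49)): stack <49>
after step 3 (op3 push(96)): stack <49,96>
after step 4 (op4 push(92)): stack <49,96,92>
after step 5 (op5 push(97)): stack <49,96,92,97>
after step 6 (op6 push(59)): stack <49,96,92,97,59>
after step 7 (op8 pop() → 59): stack <49,96,92,97>
after step 8 (op7 pop() → 97): stack <49,96,92>
after step 9 (op9 pop() → 92): stack <49,96>
after step 10 (op10 pop() (pending, included)): stack <49>
after step 11 (op11 push(80)): stack <49,80>
after step 12 (op12 pop() → 80): stack <49>

op1, op2, op3, op4, op5, op6, op8, op7, op9, op10, op11, op12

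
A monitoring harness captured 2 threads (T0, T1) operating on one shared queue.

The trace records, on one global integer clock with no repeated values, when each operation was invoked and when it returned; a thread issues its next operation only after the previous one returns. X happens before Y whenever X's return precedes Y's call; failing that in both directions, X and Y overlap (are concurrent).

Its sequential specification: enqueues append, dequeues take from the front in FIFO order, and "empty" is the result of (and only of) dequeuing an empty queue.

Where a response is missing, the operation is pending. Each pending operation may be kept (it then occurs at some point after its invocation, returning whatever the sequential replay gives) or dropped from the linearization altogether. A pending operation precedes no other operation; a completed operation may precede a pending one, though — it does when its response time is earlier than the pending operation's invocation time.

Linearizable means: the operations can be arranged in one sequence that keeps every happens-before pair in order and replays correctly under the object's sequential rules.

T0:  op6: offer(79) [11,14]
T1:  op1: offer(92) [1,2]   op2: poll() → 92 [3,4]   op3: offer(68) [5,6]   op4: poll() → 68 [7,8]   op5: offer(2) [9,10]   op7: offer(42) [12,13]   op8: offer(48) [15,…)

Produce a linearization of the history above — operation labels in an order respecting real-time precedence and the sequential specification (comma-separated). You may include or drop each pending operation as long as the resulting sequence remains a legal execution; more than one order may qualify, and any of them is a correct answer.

1. op1 offer(92), leaving queue <92>
2. op2 poll() → 92, leaving queue <>
3. op3 offer(68), leaving queue <68>
4. op4 poll() → 68, leaving queue <>
5. op5 offer(2), leaving queue <2>
6. op6 offer(79), leaving queue <2,79>
7. op7 offer(42), leaving queue <2,79,42>

op1, op2, op3, op4, op5, op6, op7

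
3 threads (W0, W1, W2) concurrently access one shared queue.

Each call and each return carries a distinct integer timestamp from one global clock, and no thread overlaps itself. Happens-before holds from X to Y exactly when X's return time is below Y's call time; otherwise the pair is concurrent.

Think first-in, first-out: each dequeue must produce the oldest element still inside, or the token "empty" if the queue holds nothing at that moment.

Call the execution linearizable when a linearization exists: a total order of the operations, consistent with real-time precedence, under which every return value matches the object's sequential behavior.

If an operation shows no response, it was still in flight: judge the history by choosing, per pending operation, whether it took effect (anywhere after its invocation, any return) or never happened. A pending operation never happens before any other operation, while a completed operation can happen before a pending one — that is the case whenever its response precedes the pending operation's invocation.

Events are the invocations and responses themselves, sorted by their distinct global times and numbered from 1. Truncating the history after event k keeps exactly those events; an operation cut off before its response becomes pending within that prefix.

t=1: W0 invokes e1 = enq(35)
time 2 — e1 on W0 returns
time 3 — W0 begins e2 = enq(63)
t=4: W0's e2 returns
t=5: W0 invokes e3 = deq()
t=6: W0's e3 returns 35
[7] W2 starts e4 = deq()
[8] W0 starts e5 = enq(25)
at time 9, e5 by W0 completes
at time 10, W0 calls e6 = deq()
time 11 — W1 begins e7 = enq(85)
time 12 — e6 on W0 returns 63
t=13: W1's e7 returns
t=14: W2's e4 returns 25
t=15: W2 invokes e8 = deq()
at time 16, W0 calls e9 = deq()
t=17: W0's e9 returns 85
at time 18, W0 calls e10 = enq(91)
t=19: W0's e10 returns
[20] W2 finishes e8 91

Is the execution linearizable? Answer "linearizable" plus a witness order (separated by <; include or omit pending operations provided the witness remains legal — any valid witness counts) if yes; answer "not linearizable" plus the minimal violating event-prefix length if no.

linearizable — witness: e1 < e2 < e3 < e5 < e6 < e4 < e7 < e9 < e10 < e8

after step 1 (e1 enq(35)): queue <35>
after step 2 (e2 enq(63)): queue <35,63>
after step 3 (e3 deq() → 35): queue <63>
after step 4 (e5 enq(25)): queue <63,25>
after step 5 (e6 deq() → 63): queue <25>
after step 6 (e4 deq() → 25): queue <>
after step 7 (e7 enq(85)): queue <85>
after step 8 (e9 deq() → 85): queue <>
after step 9 (e10 enq(91)): queue <91>
after step 10 (e8 deq() → 91): queue <>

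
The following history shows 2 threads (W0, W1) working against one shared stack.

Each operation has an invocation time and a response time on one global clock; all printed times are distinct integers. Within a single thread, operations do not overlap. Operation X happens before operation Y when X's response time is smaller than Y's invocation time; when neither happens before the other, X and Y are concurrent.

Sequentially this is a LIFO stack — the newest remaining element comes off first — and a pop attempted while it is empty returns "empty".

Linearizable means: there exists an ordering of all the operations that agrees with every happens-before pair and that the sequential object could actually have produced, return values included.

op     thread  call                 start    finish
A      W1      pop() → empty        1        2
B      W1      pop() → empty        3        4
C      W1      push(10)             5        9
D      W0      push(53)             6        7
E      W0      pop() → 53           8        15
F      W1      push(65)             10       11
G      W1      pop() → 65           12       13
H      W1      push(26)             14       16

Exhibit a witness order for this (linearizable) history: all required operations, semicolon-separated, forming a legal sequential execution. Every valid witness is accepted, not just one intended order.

A; B; C; D; E; F; G; H

step 1: A pop() → empty — stack <>
step 2: B pop() → empty — stack <>
step 3: C push(10) — stack <10>
step 4: D push(53) — stack <10,53>
step 5: E pop() → 53 — stack <10>
step 6: F push(65) — stack <10,65>
step 7: G pop() → 65 — stack <10>
step 8: H push(26) — stack <10,26>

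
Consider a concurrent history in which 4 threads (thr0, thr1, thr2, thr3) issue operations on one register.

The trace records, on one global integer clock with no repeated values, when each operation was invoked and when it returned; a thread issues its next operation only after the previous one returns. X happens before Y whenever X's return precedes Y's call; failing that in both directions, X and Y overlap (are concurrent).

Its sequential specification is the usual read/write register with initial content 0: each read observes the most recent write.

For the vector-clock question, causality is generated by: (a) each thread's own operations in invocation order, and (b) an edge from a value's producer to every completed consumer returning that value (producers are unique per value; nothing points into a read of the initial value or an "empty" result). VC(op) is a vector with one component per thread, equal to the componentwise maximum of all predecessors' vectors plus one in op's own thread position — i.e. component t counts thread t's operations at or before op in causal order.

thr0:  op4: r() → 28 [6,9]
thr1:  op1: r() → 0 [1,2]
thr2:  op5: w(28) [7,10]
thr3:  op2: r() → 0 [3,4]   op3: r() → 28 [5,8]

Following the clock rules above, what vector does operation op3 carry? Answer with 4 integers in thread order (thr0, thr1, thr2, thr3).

op2, invoked 3, has no incoming edges; only thr3's bump applies → (0, 0, 0, 1)
op5, invoked 7, has no incoming edges; only thr2's bump applies → (0, 0, 1, 0)
op1, invoked 1, has no incoming edges; only thr1's bump applies → (0, 1, 0, 0)
from VC(op5)=(0, 0, 1, 0), op4 (invoked 6) maxes components and bumps thr0 → (1, 0, 1, 0)
from VC(op2)=(0, 0, 0, 1), VC(op5)=(0, 0, 1, 0), op3 (invoked 5) maxes components and bumps thr3 → (0, 0, 1, 2)
target: VC(op3) = (0, 0, 1, 2)

(0, 0, 1, 2)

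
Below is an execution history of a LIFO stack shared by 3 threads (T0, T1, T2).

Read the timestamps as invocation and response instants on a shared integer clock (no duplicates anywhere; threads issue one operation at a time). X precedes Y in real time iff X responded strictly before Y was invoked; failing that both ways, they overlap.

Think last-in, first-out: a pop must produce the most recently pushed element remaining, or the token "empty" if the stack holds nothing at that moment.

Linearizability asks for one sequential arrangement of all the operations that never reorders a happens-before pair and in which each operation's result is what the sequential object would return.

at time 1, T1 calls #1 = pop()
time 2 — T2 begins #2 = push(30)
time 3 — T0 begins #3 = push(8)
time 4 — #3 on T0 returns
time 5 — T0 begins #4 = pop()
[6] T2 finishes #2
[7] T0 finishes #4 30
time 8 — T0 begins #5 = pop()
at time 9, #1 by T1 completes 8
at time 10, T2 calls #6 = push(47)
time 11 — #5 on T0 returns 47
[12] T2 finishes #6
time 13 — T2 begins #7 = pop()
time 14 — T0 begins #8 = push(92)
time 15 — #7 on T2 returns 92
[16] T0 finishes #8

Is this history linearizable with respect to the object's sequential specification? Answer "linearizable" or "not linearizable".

linearizable

a witness: #2, #3, #1, #4, #6, #5, #8, #7
after step 1 (#2 push(30)): stack <30>
after step 2 (#3 push(8)): stack <30,8>
after step 3 (#1 pop() → 8): stack <30>
after step 4 (#4 pop() → 30): stack <>
after step 5 (#6 push(47)): stack <47>
after step 6 (#5 pop() → 47): stack <>
after step 7 (#8 push(92)): stack <92>
after step 8 (#7 pop() → 92): stack <>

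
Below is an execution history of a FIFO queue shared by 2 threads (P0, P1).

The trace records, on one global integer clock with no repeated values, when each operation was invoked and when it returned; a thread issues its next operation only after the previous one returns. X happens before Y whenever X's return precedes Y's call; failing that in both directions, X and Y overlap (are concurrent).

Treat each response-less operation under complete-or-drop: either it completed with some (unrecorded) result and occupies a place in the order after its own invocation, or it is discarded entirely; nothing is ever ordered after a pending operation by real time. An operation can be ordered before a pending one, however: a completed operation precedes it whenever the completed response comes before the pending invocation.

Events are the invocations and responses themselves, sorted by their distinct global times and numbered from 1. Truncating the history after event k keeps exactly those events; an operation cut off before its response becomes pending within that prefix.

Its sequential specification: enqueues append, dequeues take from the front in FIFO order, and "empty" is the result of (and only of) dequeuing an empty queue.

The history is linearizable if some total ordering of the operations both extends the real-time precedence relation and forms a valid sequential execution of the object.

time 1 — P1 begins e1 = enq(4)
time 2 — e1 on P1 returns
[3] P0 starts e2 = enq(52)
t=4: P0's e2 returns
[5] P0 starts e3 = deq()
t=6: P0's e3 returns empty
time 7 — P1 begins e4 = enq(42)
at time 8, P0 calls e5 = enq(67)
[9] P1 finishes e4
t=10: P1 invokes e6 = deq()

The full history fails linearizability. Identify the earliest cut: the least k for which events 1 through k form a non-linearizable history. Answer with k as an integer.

events 1..5 are linearizable; a witness order is e1, e2:
step 1: e1 enq(4) — queue <4>
step 2: e2 enq(52) — queue <4,52>
at event 6 (e3's time-6 response) nothing linearizes any more
one such order, e1, e2, e3, breaks at step 3 where e3 deq() → empty is illegal

6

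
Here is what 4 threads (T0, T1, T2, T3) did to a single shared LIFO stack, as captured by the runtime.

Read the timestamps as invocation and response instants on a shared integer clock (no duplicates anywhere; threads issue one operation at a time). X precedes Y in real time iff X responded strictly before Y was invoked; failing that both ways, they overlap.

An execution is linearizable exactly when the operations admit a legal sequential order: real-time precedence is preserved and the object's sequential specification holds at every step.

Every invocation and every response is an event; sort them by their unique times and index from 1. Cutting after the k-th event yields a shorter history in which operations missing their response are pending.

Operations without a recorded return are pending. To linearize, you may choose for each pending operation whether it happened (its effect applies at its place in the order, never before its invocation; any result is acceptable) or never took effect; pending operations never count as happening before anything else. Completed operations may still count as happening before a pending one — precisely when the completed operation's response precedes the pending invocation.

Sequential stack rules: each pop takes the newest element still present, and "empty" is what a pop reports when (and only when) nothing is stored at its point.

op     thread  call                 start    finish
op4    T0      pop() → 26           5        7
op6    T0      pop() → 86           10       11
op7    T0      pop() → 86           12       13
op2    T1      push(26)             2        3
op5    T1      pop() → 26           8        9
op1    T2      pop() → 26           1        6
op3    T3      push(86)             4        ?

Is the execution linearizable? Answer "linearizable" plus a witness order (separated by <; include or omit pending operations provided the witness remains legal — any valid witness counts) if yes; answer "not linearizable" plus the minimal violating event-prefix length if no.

not linearizable — minimal violating prefix: 7 events

already the first 7 events (up to op4's response at time 7) admit no linearization; the first 6 still do
3 orders of the 3 completed LIFO stack ops respect real time; none is legal
no completion choice of the 1 pending operation (op3) rescues it — every subset was tried
one such order, op1, op2, op4 (pending dropped), breaks at step 1 where op1 pop() → 26 is illegal
one such order, op2, op1, op4 (pending dropped), breaks at step 3 where op4 pop() → 26 is illegal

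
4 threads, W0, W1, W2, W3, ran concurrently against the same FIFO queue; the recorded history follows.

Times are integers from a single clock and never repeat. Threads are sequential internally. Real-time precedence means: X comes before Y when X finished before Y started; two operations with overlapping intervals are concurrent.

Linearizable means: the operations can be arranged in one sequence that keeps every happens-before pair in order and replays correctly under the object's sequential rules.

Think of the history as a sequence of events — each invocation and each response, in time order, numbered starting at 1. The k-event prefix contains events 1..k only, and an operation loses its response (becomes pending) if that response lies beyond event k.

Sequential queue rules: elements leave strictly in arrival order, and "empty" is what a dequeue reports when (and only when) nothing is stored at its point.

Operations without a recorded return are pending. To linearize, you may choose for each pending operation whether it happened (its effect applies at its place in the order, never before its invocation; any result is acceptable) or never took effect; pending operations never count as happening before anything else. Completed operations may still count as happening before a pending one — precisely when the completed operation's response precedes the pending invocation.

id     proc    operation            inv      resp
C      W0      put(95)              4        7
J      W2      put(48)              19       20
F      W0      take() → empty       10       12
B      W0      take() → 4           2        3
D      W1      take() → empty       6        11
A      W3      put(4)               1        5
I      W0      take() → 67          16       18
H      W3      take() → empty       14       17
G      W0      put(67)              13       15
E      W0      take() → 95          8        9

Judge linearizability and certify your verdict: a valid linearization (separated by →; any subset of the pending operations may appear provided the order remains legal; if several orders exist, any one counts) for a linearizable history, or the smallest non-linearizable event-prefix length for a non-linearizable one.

linearizable — witness: A → B → C → E → D → F → G → I → H → J

step 1: A put(4) — queue <4>
step 2: B take() → 4 — queue <>
step 3: C put(95) — queue <95>
step 4: E take() → 95 — queue <>
step 5: D take() → empty — queue <>
step 6: F take() → empty — queue <>
step 7: G put(67) — queue <67>
step 8: I take() → 67 — queue <>
step 9: H take() → empty — queue <>
step 10: J put(48) — queue <48>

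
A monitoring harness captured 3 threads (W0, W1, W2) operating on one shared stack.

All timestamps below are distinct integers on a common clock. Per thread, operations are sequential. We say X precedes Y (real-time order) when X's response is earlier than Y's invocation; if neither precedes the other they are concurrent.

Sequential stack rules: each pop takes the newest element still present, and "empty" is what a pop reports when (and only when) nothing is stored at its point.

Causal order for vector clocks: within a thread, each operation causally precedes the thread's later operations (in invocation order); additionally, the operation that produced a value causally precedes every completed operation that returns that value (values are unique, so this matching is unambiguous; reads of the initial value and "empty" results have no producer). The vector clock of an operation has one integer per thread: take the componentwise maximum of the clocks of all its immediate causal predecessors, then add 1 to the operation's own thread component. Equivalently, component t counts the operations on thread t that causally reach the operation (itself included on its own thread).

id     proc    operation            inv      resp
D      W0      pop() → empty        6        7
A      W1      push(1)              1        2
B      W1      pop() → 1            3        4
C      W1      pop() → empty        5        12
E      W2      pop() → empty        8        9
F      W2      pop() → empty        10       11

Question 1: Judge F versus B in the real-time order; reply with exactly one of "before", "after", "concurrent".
after

F spans [10,11], B spans [3,4]
resp(B)=4 < inv(F)=10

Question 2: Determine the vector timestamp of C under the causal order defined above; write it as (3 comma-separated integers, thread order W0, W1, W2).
(0, 3, 0)

no predecessors for E (invoked 8): W2 increments from zero → (0, 0, 1)
no predecessors for A (invoked 1): W1 increments from zero → (0, 1, 0)
no predecessors for D (invoked 6): W0 increments from zero → (1, 0, 0)
merge at F (invoked 10): VC(E)=(0, 0, 1), own-thread bump on W2 → (0, 0, 2)
merge at B (invoked 3): VC(A)=(0, 1, 0), own-thread bump on W1 → (0, 2, 0)
merge at C (invoked 5): VC(B)=(0, 2, 0), own-thread bump on W1 → (0, 3, 0)
target: VC(C) = (0, 3, 0)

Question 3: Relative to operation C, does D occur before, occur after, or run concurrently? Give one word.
concurrent

D spans [6,7], C spans [5,12]
the intervals overlap in both directions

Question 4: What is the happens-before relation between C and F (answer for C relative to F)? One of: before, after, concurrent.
concurrent

C spans [5,12], F spans [10,11]
the intervals overlap in both directions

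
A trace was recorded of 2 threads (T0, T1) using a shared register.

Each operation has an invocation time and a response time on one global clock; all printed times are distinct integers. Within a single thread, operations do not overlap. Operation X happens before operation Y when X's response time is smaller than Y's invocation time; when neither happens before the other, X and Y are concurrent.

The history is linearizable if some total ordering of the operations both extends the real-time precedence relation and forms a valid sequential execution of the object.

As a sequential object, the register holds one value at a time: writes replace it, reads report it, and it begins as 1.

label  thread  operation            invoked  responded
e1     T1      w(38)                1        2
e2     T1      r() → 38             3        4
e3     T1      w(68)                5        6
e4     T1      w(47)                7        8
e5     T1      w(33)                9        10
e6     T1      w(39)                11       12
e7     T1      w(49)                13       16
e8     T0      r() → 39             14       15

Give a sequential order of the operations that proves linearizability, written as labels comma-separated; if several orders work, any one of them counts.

step 1: e1 w(38) — value 38
step 2: e2 r() → 38 — value 38
step 3: e3 w(68) — value 68
step 4: e4 w(47) — value 47
step 5: e5 w(33) — value 33
step 6: e6 w(39) — value 39
step 7: e8 r() → 39 — value 39
step 8: e7 w(49) — value 49

e1, e2, e3, e4, e5, e6, e8, e7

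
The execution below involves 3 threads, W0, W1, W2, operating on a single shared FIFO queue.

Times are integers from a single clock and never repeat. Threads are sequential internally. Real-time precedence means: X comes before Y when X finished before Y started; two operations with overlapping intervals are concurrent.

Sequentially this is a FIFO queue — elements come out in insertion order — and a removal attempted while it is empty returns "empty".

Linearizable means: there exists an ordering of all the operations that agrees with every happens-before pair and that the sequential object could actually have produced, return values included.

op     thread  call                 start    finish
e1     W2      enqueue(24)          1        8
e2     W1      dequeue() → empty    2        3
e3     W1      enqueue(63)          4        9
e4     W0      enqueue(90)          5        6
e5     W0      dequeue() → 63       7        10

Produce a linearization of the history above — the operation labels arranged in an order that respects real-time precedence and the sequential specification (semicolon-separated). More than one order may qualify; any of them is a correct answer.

after step 1 (e2 dequeue() → empty): queue <>
after step 2 (e3 enqueue(63)): queue <63>
after step 3 (e1 enqueue(24)): queue <63,24>
after step 4 (e4 enqueue(90)): queue <63,24,90>
after step 5 (e5 dequeue() → 63): queue <24,90>

e2; e3; e1; e4; e5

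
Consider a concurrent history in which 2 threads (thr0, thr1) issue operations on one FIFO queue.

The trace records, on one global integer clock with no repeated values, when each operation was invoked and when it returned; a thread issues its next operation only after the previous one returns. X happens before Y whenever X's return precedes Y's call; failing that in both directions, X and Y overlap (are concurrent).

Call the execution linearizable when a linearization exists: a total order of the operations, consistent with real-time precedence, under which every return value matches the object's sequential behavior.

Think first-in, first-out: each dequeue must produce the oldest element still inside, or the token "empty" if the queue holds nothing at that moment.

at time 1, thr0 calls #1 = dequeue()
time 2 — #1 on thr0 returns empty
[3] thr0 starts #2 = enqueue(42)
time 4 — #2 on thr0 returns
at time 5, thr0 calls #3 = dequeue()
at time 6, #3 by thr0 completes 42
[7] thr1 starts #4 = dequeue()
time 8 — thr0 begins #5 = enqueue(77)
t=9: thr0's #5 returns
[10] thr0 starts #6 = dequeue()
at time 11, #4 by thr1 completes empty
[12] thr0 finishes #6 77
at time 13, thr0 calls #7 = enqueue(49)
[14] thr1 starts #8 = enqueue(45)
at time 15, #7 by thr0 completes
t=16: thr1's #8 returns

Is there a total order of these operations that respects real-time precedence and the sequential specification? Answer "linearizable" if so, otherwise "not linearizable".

witness order: #1, #2, #3, #4, #5, #6, #7, #8
after step 1 (#1 dequeue() → empty): queue <>
after step 2 (#2 enqueue(42)): queue <42>
after step 3 (#3 dequeue() → 42): queue <>
after step 4 (#4 dequeue() → empty): queue <>
after step 5 (#5 enqueue(77)): queue <77>
after step 6 (#6 dequeue() → 77): queue <>
after step 7 (#7 enqueue(49)): queue <49>
after step 8 (#8 enqueue(45)): queue <49,45>

linearizable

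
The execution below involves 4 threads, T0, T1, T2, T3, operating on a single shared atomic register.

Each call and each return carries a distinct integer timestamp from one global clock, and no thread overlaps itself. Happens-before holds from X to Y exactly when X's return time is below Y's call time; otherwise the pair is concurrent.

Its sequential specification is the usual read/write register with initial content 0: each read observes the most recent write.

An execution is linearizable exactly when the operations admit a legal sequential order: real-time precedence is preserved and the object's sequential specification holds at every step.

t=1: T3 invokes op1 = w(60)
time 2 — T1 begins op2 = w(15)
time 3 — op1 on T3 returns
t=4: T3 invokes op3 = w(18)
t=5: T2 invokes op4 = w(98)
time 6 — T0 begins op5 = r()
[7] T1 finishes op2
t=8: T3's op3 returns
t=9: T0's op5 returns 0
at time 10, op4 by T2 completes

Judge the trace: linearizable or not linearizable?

events 1..8 are fine; event 9 — the response of op5 at time 9 — makes the prefix non-linearizable
checked exhaustively: 8 real-time-consistent orders of 4 completed operations, zero legal atomic register replays
every completion of the 1 pending operation (op4) was checked; none linearizes
sample order op1, op2, op3, op5 (pending dropped) stalls at step 4 — op5 r() → 0 has no legal effect
sample order op1, op2, op5, op3 (pending dropped) stalls at step 3 — op5 r() → 0 has no legal effect

not linearizable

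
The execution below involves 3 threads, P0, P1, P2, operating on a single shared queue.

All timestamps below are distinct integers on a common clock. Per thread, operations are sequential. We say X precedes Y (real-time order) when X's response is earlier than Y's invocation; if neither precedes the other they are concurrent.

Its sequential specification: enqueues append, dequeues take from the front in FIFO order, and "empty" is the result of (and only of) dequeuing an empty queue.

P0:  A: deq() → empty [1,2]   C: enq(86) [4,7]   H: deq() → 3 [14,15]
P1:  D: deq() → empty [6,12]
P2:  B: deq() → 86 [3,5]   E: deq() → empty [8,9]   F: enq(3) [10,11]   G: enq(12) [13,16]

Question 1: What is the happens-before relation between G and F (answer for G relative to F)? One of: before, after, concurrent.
G spans [13,16], F spans [10,11]
resp(F)=11 < inv(G)=13

after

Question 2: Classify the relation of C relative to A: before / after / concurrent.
C spans [4,7], A spans [1,2]
resp(A)=2 < inv(C)=4

after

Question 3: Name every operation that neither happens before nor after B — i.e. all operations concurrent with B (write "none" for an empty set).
B runs from 3 to 5; window-overlapping ops are concurrent
A [1,2]: before
C [4,7]: concurrent
D [6,12]: after
E [8,9]: after
F [10,11]: after
G [13,16]: after
H [14,15]: after

C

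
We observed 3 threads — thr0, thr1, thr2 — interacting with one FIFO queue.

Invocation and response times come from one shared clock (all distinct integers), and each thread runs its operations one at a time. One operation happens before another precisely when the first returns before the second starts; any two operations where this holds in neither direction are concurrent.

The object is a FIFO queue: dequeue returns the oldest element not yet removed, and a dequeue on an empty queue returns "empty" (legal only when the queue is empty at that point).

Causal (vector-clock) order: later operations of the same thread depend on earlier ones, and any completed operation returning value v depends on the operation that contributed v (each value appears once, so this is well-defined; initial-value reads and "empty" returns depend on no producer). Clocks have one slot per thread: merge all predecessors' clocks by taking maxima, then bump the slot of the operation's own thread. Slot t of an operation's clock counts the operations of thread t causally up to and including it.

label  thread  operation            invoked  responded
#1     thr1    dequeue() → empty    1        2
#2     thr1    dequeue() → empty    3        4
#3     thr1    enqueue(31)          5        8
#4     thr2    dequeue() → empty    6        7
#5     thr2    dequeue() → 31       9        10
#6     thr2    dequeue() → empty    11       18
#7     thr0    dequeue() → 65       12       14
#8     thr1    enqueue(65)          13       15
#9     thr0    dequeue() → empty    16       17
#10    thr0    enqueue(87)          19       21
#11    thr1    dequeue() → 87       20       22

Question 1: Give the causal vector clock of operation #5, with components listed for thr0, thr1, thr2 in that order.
Answer: (0, 3, 2)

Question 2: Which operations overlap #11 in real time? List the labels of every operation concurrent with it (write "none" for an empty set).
Answer: #10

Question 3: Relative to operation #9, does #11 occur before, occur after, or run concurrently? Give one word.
Answer: after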